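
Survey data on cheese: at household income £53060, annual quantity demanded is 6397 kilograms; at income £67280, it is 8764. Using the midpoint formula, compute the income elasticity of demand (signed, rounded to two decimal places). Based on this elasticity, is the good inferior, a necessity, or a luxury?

%ΔQ = (8764 − 6397)/[( 6397 + 8764)/2] = 2367/7580.5 = 0.312248…
%ΔIncome = (67280 − 53060)/[( 53060 + 67280)/2] = 14220/60170 = 0.236330…
E_income = (2367/7580.5) / (14220/60170) = 1.3212…
E_income > 1 ⇒ normal good, luxury.

1.32; luxury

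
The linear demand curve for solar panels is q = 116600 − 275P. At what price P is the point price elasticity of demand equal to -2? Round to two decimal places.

282.67

Ed = −275P/(116600 − 275P). Set this equal to -2:
275P = 2·(116600 − 275P) ⇒ 275P(1 + 2) = 2·116600
P = 2·116600 / (275·3) = 282.6666…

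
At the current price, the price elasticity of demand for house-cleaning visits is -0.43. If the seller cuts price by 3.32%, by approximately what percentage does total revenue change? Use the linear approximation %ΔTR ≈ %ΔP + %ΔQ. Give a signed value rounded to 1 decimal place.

-1.9%

%ΔQ ≈ Ed × %ΔP = (-0.43) × (-3.32%) = +1.4276%
%ΔTR ≈ %ΔP + %ΔQ = (-3.32%) + (+1.4276%) = -1.8924%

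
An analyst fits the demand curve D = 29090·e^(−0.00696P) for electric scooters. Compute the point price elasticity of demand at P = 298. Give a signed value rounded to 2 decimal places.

dD/dP = −0.00696·D = -25.4444. At P = 298, D = 3655.8.
Ed = (dD/dP)·(P/D) = (-25.4444) × (298/3655.8) = -2.0740…

-2.07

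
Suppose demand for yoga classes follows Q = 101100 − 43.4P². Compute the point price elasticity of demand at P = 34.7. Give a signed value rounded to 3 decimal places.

-2.140

dQ/dP = −2·43.4·P = -3011.96. At P = 34.7, Q = 48842.494.
Ed = (dQ/dP)·(P/Q) = (-3011.96) × (34.7/48842.494) = -2.13983…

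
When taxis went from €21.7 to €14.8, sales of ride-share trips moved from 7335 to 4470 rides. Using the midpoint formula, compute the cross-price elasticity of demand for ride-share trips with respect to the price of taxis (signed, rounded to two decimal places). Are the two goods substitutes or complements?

1.28; substitutes

%ΔQ_{ride-share trips} = (4470 − 7335)/avg = -2865/5902.5 = -0.485387…
%ΔP_{taxis} = (14.8 − 21.7)/avg = -6.9/18.25 = -0.378082…
E_cross = (-2865/5902.5) / (-6.9/18.25) = 1.2838…
E_cross > 0 ⇒ the goods are substitutes.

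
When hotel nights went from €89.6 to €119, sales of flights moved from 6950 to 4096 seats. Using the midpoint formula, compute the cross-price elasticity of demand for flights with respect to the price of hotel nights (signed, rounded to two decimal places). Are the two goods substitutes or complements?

%ΔQ_{flights} = (4096 − 6950)/avg = -2854/5523 = -0.516748…
%ΔP_{hotel nights} = (119 − 89.6)/avg = 29.4/104.3 = 0.281879…
E_cross = (-2854/5523) / (29.4/104.3) = -1.8332…
E_cross < 0 ⇒ the goods are complements.

-1.83; complements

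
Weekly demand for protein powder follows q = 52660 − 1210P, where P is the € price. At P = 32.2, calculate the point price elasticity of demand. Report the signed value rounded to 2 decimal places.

dq/dP = −1210. At P = 32.2, q = 52660 − 1210(32.2) = 13698.
Ed = (dq/dP)·(P/q) = −1210 × (32.2/13698) = -2.8443…

-2.84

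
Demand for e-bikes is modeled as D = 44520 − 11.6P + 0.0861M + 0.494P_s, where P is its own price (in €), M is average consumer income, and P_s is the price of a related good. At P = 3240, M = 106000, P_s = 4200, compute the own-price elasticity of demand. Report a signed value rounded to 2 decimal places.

At the given values, D = 44520 − 11.6(3240) + 0.0861(106000) + 0.494(4200) = 18137.4.
∂D/∂P = −11.6.
E = (-11.6) × (3240/18137.4) = -2.0721…

-2.07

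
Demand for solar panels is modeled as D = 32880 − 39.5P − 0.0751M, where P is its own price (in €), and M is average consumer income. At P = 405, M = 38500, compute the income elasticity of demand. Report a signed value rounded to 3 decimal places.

-0.207

At the given values, D = 32880 − 39.5(405) − 0.0751(38500) = 13991.15.
∂D/∂M = -0.0751.
E = (-0.0751) × (38500/13991.15) = -0.20665…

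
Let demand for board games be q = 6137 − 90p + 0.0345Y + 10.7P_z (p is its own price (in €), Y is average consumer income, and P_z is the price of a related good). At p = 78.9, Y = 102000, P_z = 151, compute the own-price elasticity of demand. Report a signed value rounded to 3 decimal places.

-1.703

At the given values, q = 6137 − 90(78.9) + 0.0345(102000) + 10.7(151) = 4170.7.
∂q/∂p = −90.
E = (-90) × (78.9/4170.7) = -1.70259…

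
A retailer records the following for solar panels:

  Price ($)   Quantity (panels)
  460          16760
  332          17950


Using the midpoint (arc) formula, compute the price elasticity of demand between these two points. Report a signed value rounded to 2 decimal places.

%ΔQ = (17950 − 16760) / [(16760 + 17950)/2] = 1190/17355 = 0.068568…
%ΔP = (332 − 460) / [(460 + 332)/2] = -128/396 = -0.323232…
Arc Ed = %ΔQ / %ΔP = (1190/17355) / (-128/396) = -0.2121…

-0.21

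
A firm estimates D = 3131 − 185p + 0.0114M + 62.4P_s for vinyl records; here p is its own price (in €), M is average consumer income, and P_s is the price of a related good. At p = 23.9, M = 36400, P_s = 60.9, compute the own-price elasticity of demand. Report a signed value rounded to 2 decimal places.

-1.51

At the given values, D = 3131 − 185(23.9) + 0.0114(36400) + 62.4(60.9) = 2924.62.
∂D/∂p = −185.
E = (-185) × (23.9/2924.62) = -1.5118…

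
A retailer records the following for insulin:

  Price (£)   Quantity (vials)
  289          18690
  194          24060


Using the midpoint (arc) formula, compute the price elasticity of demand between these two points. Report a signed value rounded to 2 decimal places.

%ΔQ = (24060 − 18690) / [(18690 + 24060)/2] = 5370/21375 = 0.251228…
%ΔP = (194 − 289) / [(289 + 194)/2] = -95/241.5 = -0.393374…
Arc Ed = %ΔQ / %ΔP = (5370/21375) / (-95/241.5) = -0.6386…

-0.64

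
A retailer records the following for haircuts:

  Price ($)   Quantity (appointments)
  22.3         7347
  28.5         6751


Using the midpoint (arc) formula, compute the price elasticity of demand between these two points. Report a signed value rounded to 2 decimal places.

%ΔQ = (6751 − 7347) / [(7347 + 6751)/2] = -596/7049 = -0.084551…
%ΔP = (28.5 − 22.3) / [(22.3 + 28.5)/2] = 6.2/25.4 = 0.244094…
Arc Ed = %ΔQ / %ΔP = (-596/7049) / (6.2/25.4) = -0.3463…

-0.35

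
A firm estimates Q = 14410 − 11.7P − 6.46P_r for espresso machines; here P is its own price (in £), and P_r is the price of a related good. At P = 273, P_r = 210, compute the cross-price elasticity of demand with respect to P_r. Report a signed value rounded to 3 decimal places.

-0.138

At the given values, Q = 14410 − 11.7(273) − 6.46(210) = 9859.3.
∂Q/∂P_r = -6.46.
E = (-6.46) × (210/9859.3) = -0.13759…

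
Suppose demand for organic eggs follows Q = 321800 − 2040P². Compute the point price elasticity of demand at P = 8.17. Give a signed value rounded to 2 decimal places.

-1.47

dQ/dP = −2·2040·P = -33333.6. At P = 8.17, Q = 185632.244.
Ed = (dQ/dP)·(P/Q) = (-33333.6) × (8.17/185632.244) = -1.4670…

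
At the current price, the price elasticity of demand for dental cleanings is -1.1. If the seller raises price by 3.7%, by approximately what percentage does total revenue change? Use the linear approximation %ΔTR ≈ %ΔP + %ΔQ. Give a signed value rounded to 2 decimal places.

-0.37%

%ΔQ ≈ Ed × %ΔP = (-1.1) × (+3.7%) = -4.0700%
%ΔTR ≈ %ΔP + %ΔQ = (+3.7%) + (-4.0700%) = -0.3700%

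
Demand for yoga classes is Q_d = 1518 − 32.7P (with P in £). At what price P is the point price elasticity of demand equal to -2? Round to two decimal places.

30.95

Ed = −32.7P/(1518 − 32.7P). Set this equal to -2:
32.7P = 2·(1518 − 32.7P) ⇒ 32.7P(1 + 2) = 2·1518
P = 2·1518 / (32.7·3) = 30.9480…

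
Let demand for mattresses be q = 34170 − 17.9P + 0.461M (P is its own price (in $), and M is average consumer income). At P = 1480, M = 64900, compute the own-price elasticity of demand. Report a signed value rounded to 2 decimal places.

At the given values, q = 34170 − 17.9(1480) + 0.461(64900) = 37596.9.
∂q/∂P = −17.9.
E = (-17.9) × (1480/37596.9) = -0.7046…

-0.70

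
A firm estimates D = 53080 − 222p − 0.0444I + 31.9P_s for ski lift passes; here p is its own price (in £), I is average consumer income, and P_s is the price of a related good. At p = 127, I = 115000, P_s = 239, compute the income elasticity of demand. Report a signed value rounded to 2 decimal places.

At the given values, D = 53080 − 222(127) − 0.0444(115000) + 31.9(239) = 27404.1.
∂D/∂I = -0.0444.
E = (-0.0444) × (115000/27404.1) = -0.1863…

-0.19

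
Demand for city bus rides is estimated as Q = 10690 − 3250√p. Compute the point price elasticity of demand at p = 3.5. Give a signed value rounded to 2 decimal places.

-0.66

dQ/dp = −3250/(2√p) = -868.599. At p = 3.5, Q = 4609.81.
Ed = (dQ/dp)·(p/Q) = (-868.599) × (3.5/4609.81) = -0.6594…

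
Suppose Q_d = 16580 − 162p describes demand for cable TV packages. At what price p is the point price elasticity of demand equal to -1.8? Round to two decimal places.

65.79

Ed = −162p/(16580 − 162p). Set this equal to -1.8:
162p = 1.8·(16580 − 162p) ⇒ 162p(1 + 1.8) = 1.8·16580
p = 1.8·16580 / (162·2.8) = 65.7936…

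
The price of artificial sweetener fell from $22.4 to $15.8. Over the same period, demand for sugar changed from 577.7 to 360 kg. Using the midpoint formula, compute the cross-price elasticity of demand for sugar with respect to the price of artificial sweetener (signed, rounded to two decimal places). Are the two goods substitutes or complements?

%ΔQ_{sugar} = (360 − 577.7)/avg = -217.7/468.85 = -0.464327…
%ΔP_{artificial sweetener} = (15.8 − 22.4)/avg = -6.6/19.1 = -0.345549…
E_cross = (-217.7/468.85) / (-6.6/19.1) = 1.3437…
E_cross > 0 ⇒ the goods are substitutes.

1.34; substitutes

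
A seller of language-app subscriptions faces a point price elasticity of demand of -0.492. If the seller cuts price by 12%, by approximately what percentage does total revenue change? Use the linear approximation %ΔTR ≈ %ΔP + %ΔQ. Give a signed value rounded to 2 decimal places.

%ΔQ ≈ Ed × %ΔP = (-0.492) × (-12%) = +5.9040%
%ΔTR ≈ %ΔP + %ΔQ = (-12%) + (+5.9040%) = -6.0960%

-6.10%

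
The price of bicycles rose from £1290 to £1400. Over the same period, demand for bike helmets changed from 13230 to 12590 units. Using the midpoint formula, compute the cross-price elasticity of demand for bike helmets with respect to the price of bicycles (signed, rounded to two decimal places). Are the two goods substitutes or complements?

-0.61; complements

%ΔQ_{bike helmets} = (12590 − 13230)/avg = -640/12910 = -0.049573…
%ΔP_{bicycles} = (1400 − 1290)/avg = 110/1345 = 0.081784…
E_cross = (-640/12910) / (110/1345) = -0.6061…
E_cross < 0 ⇒ the goods are complements.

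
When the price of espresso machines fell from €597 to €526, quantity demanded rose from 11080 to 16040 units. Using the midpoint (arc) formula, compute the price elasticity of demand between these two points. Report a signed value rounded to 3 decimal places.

-2.893

%ΔQ = (16040 − 11080) / [(11080 + 16040)/2] = 4960/13560 = 0.365781…
%ΔP = (526 − 597) / [(597 + 526)/2] = -71/561.5 = -0.126447…
Arc Ed = %ΔQ / %ΔP = (4960/13560) / (-71/561.5) = -2.89276…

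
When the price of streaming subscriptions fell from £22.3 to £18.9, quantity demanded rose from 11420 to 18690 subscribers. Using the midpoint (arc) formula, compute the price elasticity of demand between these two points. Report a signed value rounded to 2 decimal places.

-2.93

%ΔQ = (18690 − 11420) / [(11420 + 18690)/2] = 7270/15055 = 0.482896…
%ΔP = (18.9 − 22.3) / [(22.3 + 18.9)/2] = -3.4/20.6 = -0.165048…
Arc Ed = %ΔQ / %ΔP = (7270/15055) / (-3.4/20.6) = -2.9257…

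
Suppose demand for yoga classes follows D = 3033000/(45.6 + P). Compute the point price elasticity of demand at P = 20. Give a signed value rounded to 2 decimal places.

-0.30

dD/dP = −3033000/(45.6 + P)² = -704.798. At P = 20, D = 46234.8.
Ed = (dD/dP)·(P/D) = (-704.798) × (20/46234.8) = -0.3048…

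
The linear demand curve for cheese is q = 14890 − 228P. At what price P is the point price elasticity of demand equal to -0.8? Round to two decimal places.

Ed = −228P/(14890 − 228P). Set this equal to -0.8:
228P = 0.8·(14890 − 228P) ⇒ 228P(1 + 0.8) = 0.8·14890
P = 0.8·14890 / (228·1.8) = 29.0253…

29.03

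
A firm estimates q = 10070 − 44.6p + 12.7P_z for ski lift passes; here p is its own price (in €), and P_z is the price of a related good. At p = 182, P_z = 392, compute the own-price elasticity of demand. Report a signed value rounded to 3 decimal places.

At the given values, q = 10070 − 44.6(182) + 12.7(392) = 6931.2.
∂q/∂p = −44.6.
E = (-44.6) × (182/6931.2) = -1.17111…

-1.171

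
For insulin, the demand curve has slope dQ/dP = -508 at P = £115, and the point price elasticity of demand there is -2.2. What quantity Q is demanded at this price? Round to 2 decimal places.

26554.55

Ed = (dQ/dP)·(P/Q) ⇒ Q = (dQ/dP)·P/Ed = (-508)·115/(-2.2) = 26554.5454…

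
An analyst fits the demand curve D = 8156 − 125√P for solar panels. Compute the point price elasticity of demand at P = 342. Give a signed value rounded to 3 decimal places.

dD/dP = −125/(2√P) = -3.37961. At P = 342, D = 5844.34.
Ed = (dD/dP)·(P/D) = (-3.37961) × (342/5844.34) = -0.19776…

-0.198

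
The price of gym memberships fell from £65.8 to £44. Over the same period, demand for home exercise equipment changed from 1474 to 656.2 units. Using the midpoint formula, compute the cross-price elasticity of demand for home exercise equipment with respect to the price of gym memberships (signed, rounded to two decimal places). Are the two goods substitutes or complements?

%ΔQ_{home exercise equipment} = (656.2 − 1474)/avg = -817.8/1065.1 = -0.767815…
%ΔP_{gym memberships} = (44 − 65.8)/avg = -21.8/54.9 = -0.397085…
E_cross = (-817.8/1065.1) / (-21.8/54.9) = 1.9336…
E_cross > 0 ⇒ the goods are substitutes.

1.93; substitutes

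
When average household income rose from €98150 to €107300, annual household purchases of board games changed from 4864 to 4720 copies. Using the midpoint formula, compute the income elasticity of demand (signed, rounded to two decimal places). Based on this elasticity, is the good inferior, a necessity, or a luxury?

%ΔQ = (4720 − 4864)/[( 4864 + 4720)/2] = -144/4792 = -0.030050…
%ΔIncome = (107300 − 98150)/[( 98150 + 107300)/2] = 9150/102725 = 0.089072…
E_income = (-144/4792) / (9150/102725) = -0.3373…
E_income < 0 ⇒ inferior good.

-0.34; inferior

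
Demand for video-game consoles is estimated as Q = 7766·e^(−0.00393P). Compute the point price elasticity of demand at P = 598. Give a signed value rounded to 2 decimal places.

-2.35

dQ/dP = −0.00393·Q = -2.9103. At P = 598, Q = 740.533.
Ed = (dQ/dP)·(P/Q) = (-2.9103) × (598/740.533) = -2.3501…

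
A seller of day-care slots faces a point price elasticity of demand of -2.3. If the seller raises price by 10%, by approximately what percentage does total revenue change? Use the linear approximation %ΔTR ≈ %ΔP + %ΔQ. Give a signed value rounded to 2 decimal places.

%ΔQ ≈ Ed × %ΔP = (-2.3) × (+10%) = -23.0000%
%ΔTR ≈ %ΔP + %ΔQ = (+10%) + (-23.0000%) = -13.0000%

-13.00%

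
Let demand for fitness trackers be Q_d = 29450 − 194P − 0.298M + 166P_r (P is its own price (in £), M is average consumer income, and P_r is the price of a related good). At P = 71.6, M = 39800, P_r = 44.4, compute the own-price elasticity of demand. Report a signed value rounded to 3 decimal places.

-1.255

At the given values, Q_d = 29450 − 194(71.6) − 0.298(39800) + 166(44.4) = 11069.6.
∂Q_d/∂P = −194.
E = (-194) × (71.6/11069.6) = -1.25482…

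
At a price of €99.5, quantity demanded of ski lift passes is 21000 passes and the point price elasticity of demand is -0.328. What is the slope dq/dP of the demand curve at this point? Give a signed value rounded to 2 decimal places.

Ed = (dq/dP)·(P/q) ⇒ dq/dP = Ed·q/P = (-0.328)·21000/99.5 = -69.2261…

-69.23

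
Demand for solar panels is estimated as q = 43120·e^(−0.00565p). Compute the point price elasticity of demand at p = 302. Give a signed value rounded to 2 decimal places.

dq/dp = −0.00565·q = -44.2273. At p = 302, q = 7827.84.
Ed = (dq/dp)·(p/q) = (-44.2273) × (302/7827.84) = -1.7063

-1.71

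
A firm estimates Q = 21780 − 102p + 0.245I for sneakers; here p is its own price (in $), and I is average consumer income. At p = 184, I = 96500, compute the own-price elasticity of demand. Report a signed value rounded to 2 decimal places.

-0.70

At the given values, Q = 21780 − 102(184) + 0.245(96500) = 26654.5.
∂Q/∂p = −102.
E = (-102) × (184/26654.5) = -0.7041…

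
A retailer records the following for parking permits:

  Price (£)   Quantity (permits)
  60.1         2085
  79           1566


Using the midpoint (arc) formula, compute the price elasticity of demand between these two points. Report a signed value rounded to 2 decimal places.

-1.05

%ΔQ = (1566 − 2085) / [(2085 + 1566)/2] = -519/1825.5 = -0.284305…
%ΔP = (79 − 60.1) / [(60.1 + 79)/2] = 18.9/69.55 = 0.271746…
Arc Ed = %ΔQ / %ΔP = (-519/1825.5) / (18.9/69.55) = -1.0462…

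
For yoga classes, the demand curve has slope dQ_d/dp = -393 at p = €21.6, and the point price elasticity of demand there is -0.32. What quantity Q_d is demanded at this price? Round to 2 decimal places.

Ed = (dQ_d/dp)·(p/Q_d) ⇒ Q_d = (dQ_d/dp)·p/Ed = (-393)·21.6/(-0.32) = 26527.5

26527.50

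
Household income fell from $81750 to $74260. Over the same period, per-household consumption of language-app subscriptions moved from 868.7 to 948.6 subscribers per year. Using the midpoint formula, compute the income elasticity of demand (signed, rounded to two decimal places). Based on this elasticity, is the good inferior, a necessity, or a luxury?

-0.92; inferior

%ΔQ = (948.6 − 868.7)/[( 868.7 + 948.6)/2] = 79.9/908.65 = 0.087932…
%ΔIncome = (74260 − 81750)/[( 81750 + 74260)/2] = -7490/78005 = -0.096019…
E_income = (79.9/908.65) / (-7490/78005) = -0.9157…
E_income < 0 ⇒ inferior good.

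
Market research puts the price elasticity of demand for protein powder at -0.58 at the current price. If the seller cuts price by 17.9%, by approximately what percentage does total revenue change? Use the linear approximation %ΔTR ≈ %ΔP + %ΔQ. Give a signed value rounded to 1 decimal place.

%ΔQ ≈ Ed × %ΔP = (-0.58) × (-17.9%) = +10.3820%
%ΔTR ≈ %ΔP + %ΔQ = (-17.9%) + (+10.3820%) = -7.5180%

-7.5%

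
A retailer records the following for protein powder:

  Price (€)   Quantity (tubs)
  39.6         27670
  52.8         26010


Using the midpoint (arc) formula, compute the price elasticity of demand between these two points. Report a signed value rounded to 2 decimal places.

-0.22

%ΔQ = (26010 − 27670) / [(27670 + 26010)/2] = -1660/26840 = -0.061847…
%ΔP = (52.8 − 39.6) / [(39.6 + 52.8)/2] = 13.2/46.2 = 0.285714…
Arc Ed = %ΔQ / %ΔP = (-1660/26840) / (13.2/46.2) = -0.2164…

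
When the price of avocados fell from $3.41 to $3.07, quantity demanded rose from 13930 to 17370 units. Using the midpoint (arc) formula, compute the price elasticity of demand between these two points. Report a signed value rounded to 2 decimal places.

%ΔQ = (17370 − 13930) / [(13930 + 17370)/2] = 3440/15650 = 0.219808…
%ΔP = (3.07 − 3.41) / [(3.41 + 3.07)/2] = -0.34/3.24 = -0.104938…
Arc Ed = %ΔQ / %ΔP = (3440/15650) / (-0.34/3.24) = -2.0946…

-2.09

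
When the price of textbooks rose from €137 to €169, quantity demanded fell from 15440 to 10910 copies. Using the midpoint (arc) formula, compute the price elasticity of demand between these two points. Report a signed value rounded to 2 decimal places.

%ΔQ = (10910 − 15440) / [(15440 + 10910)/2] = -4530/13175 = -0.343833…
%ΔP = (169 − 137) / [(137 + 169)/2] = 32/153 = 0.209150…
Arc Ed = %ΔQ / %ΔP = (-4530/13175) / (32/153) = -1.6439…

-1.64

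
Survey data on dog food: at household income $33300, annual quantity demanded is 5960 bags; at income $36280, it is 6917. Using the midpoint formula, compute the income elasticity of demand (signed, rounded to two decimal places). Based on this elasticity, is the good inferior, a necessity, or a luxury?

%ΔQ = (6917 − 5960)/[( 5960 + 6917)/2] = 957/6438.5 = 0.148637…
%ΔIncome = (36280 − 33300)/[( 33300 + 36280)/2] = 2980/34790 = 0.085656…
E_income = (957/6438.5) / (2980/34790) = 1.7352…
E_income > 1 ⇒ normal good, luxury.

1.74; luxury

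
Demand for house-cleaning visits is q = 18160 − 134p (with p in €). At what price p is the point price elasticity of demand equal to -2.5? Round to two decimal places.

Ed = −134p/(18160 − 134p). Set this equal to -2.5:
134p = 2.5·(18160 − 134p) ⇒ 134p(1 + 2.5) = 2.5·18160
p = 2.5·18160 / (134·3.5) = 96.8017…

96.80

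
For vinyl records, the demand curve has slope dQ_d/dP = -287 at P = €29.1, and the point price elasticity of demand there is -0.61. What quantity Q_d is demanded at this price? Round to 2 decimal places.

Ed = (dQ_d/dP)·(P/Q_d) ⇒ Q_d = (dQ_d/dP)·P/Ed = (-287)·29.1/(-0.61) = 13691.3114…

13691.31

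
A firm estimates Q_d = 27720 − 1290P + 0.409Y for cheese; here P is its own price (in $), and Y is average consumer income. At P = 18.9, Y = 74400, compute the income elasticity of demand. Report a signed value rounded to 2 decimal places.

At the given values, Q_d = 27720 − 1290(18.9) + 0.409(74400) = 33768.6.
∂Q_d/∂Y = 0.409.
E = (0.409) × (74400/33768.6) = 0.9011…

0.90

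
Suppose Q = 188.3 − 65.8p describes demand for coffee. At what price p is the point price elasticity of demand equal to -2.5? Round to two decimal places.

2.04

Ed = −65.8p/(188.3 − 65.8p). Set this equal to -2.5:
65.8p = 2.5·(188.3 − 65.8p) ⇒ 65.8p(1 + 2.5) = 2.5·188.3
p = 2.5·188.3 / (65.8·3.5) = 2.0440…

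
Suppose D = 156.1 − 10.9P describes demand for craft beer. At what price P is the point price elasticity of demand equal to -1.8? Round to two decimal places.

9.21

Ed = −10.9P/(156.1 − 10.9P). Set this equal to -1.8:
10.9P = 1.8·(156.1 − 10.9P) ⇒ 10.9P(1 + 1.8) = 1.8·156.1
P = 1.8·156.1 / (10.9·2.8) = 9.2064…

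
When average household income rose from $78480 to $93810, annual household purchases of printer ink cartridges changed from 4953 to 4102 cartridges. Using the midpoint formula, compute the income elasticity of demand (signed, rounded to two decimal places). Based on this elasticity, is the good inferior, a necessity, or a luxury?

-1.06; inferior

%ΔQ = (4102 − 4953)/[( 4953 + 4102)/2] = -851/4527.5 = -0.187962…
%ΔIncome = (93810 − 78480)/[( 78480 + 93810)/2] = 15330/86145 = 0.177955…
E_income = (-851/4527.5) / (15330/86145) = -1.0562…
E_income < 0 ⇒ inferior good.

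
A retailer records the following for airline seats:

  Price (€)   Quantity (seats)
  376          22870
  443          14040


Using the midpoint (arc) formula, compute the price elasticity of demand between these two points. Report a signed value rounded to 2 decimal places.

-2.92

%ΔQ = (14040 − 22870) / [(22870 + 14040)/2] = -8830/18455 = -0.478461…
%ΔP = (443 − 376) / [(376 + 443)/2] = 67/409.5 = 0.163614…
Arc Ed = %ΔQ / %ΔP = (-8830/18455) / (67/409.5) = -2.9243…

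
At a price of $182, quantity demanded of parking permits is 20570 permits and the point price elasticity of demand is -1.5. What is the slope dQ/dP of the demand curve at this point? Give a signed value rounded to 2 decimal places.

Ed = (dQ/dP)·(P/Q) ⇒ dQ/dP = Ed·Q/P = (-1.5)·20570/182 = -169.5329…

-169.53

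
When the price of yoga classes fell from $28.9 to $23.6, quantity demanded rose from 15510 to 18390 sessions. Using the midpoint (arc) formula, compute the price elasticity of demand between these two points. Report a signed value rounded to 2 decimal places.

-0.84

%ΔQ = (18390 − 15510) / [(15510 + 18390)/2] = 2880/16950 = 0.169911…
%ΔP = (23.6 − 28.9) / [(28.9 + 23.6)/2] = -5.3/26.25 = -0.201904…
Arc Ed = %ΔQ / %ΔP = (2880/16950) / (-5.3/26.25) = -0.8415…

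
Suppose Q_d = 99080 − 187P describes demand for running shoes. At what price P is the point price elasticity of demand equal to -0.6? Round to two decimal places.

198.69

Ed = −187P/(99080 − 187P). Set this equal to -0.6:
187P = 0.6·(99080 − 187P) ⇒ 187P(1 + 0.6) = 0.6·99080
P = 0.6·99080 / (187·1.6) = 198.6898…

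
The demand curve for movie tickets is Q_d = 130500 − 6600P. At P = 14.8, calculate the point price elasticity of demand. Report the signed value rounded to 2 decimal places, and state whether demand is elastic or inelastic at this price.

dQ_d/dP = −6600. At P = 14.8, Q_d = 130500 − 6600(14.8) = 32820.
Ed = (dQ_d/dP)·(P/Q_d) = −6600 × (14.8/32820) = -2.9762…
|Ed| = 2.98 > 1, so demand is elastic.

-2.98; elastic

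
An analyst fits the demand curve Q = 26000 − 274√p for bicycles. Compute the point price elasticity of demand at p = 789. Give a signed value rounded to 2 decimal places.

-0.21

dQ/dp = −274/(2√p) = -4.87733. At p = 789, Q = 18303.6.
Ed = (dQ/dp)·(p/Q) = (-4.87733) × (789/18303.6) = -0.2102…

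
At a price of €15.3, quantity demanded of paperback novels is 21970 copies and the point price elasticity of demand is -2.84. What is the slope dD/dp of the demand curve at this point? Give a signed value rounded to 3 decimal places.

-4078.092

Ed = (dD/dp)·(p/D) ⇒ dD/dp = Ed·D/p = (-2.84)·21970/15.3 = -4078.09150…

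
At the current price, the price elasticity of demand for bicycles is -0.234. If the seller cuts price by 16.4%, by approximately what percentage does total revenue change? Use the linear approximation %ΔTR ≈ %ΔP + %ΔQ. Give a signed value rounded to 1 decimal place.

%ΔQ ≈ Ed × %ΔP = (-0.234) × (-16.4%) = +3.8376%
%ΔTR ≈ %ΔP + %ΔQ = (-16.4%) + (+3.8376%) = -12.5624%

-12.6%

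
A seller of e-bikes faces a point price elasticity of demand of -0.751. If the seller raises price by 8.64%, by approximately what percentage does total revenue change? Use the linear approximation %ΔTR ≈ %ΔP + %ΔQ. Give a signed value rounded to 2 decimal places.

%ΔQ ≈ Ed × %ΔP = (-0.751) × (+8.64%) = -6.4886%
%ΔTR ≈ %ΔP + %ΔQ = (+8.64%) + (-6.4886%) = +2.1514%

+2.15%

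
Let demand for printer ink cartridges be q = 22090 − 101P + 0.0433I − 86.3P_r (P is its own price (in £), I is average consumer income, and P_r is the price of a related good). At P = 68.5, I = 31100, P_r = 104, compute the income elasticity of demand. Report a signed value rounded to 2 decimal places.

0.18

At the given values, q = 22090 − 101(68.5) + 0.0433(31100) − 86.3(104) = 7542.93.
∂q/∂I = 0.0433.
E = (0.0433) × (31100/7542.93) = 0.1785…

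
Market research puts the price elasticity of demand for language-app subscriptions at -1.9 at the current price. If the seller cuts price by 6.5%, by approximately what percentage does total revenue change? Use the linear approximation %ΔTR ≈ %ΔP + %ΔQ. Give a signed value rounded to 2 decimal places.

%ΔQ ≈ Ed × %ΔP = (-1.9) × (-6.5%) = +12.3500%
%ΔTR ≈ %ΔP + %ΔQ = (-6.5%) + (+12.3500%) = +5.8500%

+5.85%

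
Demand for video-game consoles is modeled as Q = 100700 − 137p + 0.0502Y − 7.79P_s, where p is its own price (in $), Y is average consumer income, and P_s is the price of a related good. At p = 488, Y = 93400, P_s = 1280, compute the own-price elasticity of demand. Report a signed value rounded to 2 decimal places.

At the given values, Q = 100700 − 137(488) + 0.0502(93400) − 7.79(1280) = 28561.48.
∂Q/∂p = −137.
E = (-137) × (488/28561.48) = -2.3407…

-2.34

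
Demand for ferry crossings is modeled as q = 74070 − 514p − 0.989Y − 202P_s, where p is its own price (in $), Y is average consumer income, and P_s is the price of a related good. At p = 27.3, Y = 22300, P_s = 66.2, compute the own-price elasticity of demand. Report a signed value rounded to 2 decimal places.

-0.57

At the given values, q = 74070 − 514(27.3) − 0.989(22300) − 202(66.2) = 24610.7.
∂q/∂p = −514.
E = (-514) × (27.3/24610.7) = -0.5701…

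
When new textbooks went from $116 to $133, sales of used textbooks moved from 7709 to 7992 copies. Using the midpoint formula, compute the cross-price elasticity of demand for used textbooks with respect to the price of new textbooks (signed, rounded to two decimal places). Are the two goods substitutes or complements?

0.26; substitutes

%ΔQ_{used textbooks} = (7992 − 7709)/avg = 283/7850.5 = 0.036048…
%ΔP_{new textbooks} = (133 − 116)/avg = 17/124.5 = 0.136546…
E_cross = (283/7850.5) / (17/124.5) = 0.2640…
E_cross > 0 ⇒ the goods are substitutes.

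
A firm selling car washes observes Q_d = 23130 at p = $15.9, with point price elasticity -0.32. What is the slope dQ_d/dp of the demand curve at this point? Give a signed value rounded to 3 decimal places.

Ed = (dQ_d/dp)·(p/Q_d) ⇒ dQ_d/dp = Ed·Q_d/p = (-0.32)·23130/15.9 = -465.50943…

-465.509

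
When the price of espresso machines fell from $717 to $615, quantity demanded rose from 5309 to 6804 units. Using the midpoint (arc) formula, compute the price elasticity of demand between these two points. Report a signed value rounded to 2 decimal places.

-1.61

%ΔQ = (6804 − 5309) / [(5309 + 6804)/2] = 1495/6056.5 = 0.246842…
%ΔP = (615 − 717) / [(717 + 615)/2] = -102/666 = -0.153153…
Arc Ed = %ΔQ / %ΔP = (1495/6056.5) / (-102/666) = -1.6117…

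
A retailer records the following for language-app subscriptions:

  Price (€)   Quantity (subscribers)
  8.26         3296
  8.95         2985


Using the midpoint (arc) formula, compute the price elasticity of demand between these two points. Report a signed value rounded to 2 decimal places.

%ΔQ = (2985 − 3296) / [(3296 + 2985)/2] = -311/3140.5 = -0.099028…
%ΔP = (8.95 − 8.26) / [(8.26 + 8.95)/2] = 0.69/8.605 = 0.080185…
Arc Ed = %ΔQ / %ΔP = (-311/3140.5) / (0.69/8.605) = -1.2349…

-1.23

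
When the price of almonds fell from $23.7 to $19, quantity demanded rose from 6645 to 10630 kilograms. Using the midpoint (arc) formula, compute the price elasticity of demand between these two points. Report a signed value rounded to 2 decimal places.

%ΔQ = (10630 − 6645) / [(6645 + 10630)/2] = 3985/8637.5 = 0.461360…
%ΔP = (19 − 23.7) / [(23.7 + 19)/2] = -4.7/21.35 = -0.220140…
Arc Ed = %ΔQ / %ΔP = (3985/8637.5) / (-4.7/21.35) = -2.0957…

-2.10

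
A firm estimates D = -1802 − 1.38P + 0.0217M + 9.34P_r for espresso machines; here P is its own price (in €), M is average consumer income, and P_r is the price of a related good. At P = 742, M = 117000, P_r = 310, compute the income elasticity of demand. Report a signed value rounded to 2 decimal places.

0.97

At the given values, D = -1802 − 1.38(742) + 0.0217(117000) + 9.34(310) = 2608.34.
∂D/∂M = 0.0217.
E = (0.0217) × (117000/2608.34) = 0.9733…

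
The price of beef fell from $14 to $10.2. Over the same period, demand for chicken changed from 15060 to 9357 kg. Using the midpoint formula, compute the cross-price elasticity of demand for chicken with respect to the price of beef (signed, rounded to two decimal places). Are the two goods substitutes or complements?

%ΔQ_{chicken} = (9357 − 15060)/avg = -5703/12208.5 = -0.467133…
%ΔP_{beef} = (10.2 − 14)/avg = -3.8/12.1 = -0.314049…
E_cross = (-5703/12208.5) / (-3.8/12.1) = 1.4874…
E_cross > 0 ⇒ the goods are substitutes.

1.49; substitutes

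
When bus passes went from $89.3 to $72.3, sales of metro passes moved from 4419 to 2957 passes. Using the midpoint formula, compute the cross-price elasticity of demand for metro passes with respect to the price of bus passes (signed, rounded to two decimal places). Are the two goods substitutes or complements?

%ΔQ_{metro passes} = (2957 − 4419)/avg = -1462/3688 = -0.396420…
%ΔP_{bus passes} = (72.3 − 89.3)/avg = -17/80.8 = -0.210396…
E_cross = (-1462/3688) / (-17/80.8) = 1.8841…
E_cross > 0 ⇒ the goods are substitutes.

1.88; substitutes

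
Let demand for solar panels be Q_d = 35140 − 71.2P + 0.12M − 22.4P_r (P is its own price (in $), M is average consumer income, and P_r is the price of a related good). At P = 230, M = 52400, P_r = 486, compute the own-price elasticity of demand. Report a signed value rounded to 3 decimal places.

At the given values, Q_d = 35140 − 71.2(230) + 0.12(52400) − 22.4(486) = 14165.6.
∂Q_d/∂P = −71.2.
E = (-71.2) × (230/14165.6) = -1.15603…

-1.156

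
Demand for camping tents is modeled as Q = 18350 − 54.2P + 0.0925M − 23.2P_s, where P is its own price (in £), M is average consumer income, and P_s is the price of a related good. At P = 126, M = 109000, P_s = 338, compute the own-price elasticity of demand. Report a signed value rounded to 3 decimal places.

At the given values, Q = 18350 − 54.2(126) + 0.0925(109000) − 23.2(338) = 13761.7.
∂Q/∂P = −54.2.
E = (-54.2) × (126/13761.7) = -0.49624…

-0.496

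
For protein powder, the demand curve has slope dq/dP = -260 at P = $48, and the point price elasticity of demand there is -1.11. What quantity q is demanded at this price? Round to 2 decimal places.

11243.24

Ed = (dq/dP)·(P/q) ⇒ q = (dq/dP)·P/Ed = (-260)·48/(-1.11) = 11243.2432…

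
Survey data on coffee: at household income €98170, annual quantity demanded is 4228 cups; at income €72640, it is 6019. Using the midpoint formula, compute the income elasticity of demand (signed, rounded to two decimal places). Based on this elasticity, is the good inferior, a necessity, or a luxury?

-1.17; inferior

%ΔQ = (6019 − 4228)/[( 4228 + 6019)/2] = 1791/5123.5 = 0.349565…
%ΔIncome = (72640 − 98170)/[( 98170 + 72640)/2] = -25530/85405 = -0.298928…
E_income = (1791/5123.5) / (-25530/85405) = -1.1693…
E_income < 0 ⇒ inferior good.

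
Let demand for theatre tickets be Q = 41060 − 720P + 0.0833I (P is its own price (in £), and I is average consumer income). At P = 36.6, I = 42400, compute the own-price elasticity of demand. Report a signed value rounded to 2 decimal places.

-1.44

At the given values, Q = 41060 − 720(36.6) + 0.0833(42400) = 18239.92.
∂Q/∂P = −720.
E = (-720) × (36.6/18239.92) = -1.4447…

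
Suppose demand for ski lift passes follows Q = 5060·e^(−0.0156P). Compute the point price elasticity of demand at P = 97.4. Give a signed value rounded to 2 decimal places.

dQ/dP = −0.0156·Q = -17.2739. At P = 97.4, Q = 1107.3.
Ed = (dQ/dP)·(P/Q) = (-17.2739) × (97.4/1107.3) = -1.5194…

-1.52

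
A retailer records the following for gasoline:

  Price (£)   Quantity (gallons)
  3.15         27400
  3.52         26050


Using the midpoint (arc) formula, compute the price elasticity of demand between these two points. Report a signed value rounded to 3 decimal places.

-0.455

%ΔQ = (26050 − 27400) / [(27400 + 26050)/2] = -1350/26725 = -0.050514…
%ΔP = (3.52 − 3.15) / [(3.15 + 3.52)/2] = 0.37/3.335 = 0.110944…
Arc Ed = %ΔQ / %ΔP = (-1350/26725) / (0.37/3.335) = -0.45531…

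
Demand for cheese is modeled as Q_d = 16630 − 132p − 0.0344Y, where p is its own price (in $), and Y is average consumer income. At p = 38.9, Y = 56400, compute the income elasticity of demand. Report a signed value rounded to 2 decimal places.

-0.20

At the given values, Q_d = 16630 − 132(38.9) − 0.0344(56400) = 9555.04.
∂Q_d/∂Y = -0.0344.
E = (-0.0344) × (56400/9555.04) = -0.2030…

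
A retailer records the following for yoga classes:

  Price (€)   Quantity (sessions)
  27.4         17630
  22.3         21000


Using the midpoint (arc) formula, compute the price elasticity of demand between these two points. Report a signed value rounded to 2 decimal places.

-0.85

%ΔQ = (21000 − 17630) / [(17630 + 21000)/2] = 3370/19315 = 0.174475…
%ΔP = (22.3 − 27.4) / [(27.4 + 22.3)/2] = -5.1/24.85 = -0.205231…
Arc Ed = %ΔQ / %ΔP = (3370/19315) / (-5.1/24.85) = -0.8501…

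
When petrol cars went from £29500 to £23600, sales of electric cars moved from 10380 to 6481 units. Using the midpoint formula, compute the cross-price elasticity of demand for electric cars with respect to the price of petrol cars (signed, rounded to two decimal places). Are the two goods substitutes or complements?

%ΔQ_{electric cars} = (6481 − 10380)/avg = -3899/8430.5 = -0.462487…
%ΔP_{petrol cars} = (23600 − 29500)/avg = -5900/26550 = -0.222222…
E_cross = (-3899/8430.5) / (-5900/26550) = 2.0811…
E_cross > 0 ⇒ the goods are substitutes.

2.08; substitutes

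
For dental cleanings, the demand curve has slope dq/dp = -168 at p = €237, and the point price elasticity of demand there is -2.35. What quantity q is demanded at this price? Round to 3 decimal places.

16942.979

Ed = (dq/dp)·(p/q) ⇒ q = (dq/dp)·p/Ed = (-168)·237/(-2.35) = 16942.97872…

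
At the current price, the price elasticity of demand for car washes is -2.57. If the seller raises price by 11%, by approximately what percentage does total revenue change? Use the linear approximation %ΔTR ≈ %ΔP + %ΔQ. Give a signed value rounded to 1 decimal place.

%ΔQ ≈ Ed × %ΔP = (-2.57) × (+11%) = -28.2700%
%ΔTR ≈ %ΔP + %ΔQ = (+11%) + (-28.2700%) = -17.2700%

-17.3%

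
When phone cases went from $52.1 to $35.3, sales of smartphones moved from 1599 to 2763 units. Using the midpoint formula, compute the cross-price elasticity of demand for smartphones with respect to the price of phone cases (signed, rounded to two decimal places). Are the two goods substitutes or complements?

%ΔQ_{smartphones} = (2763 − 1599)/avg = 1164/2181 = 0.533700…
%ΔP_{phone cases} = (35.3 − 52.1)/avg = -16.8/43.7 = -0.384439…
E_cross = (1164/2181) / (-16.8/43.7) = -1.3882…
E_cross < 0 ⇒ the goods are complements.

-1.39; complements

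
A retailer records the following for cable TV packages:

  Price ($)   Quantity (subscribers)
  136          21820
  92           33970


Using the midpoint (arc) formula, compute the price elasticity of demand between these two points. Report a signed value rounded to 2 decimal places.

-1.13

%ΔQ = (33970 − 21820) / [(21820 + 33970)/2] = 12150/27895 = 0.435561…
%ΔP = (92 − 136) / [(136 + 92)/2] = -44/114 = -0.385964…
Arc Ed = %ΔQ / %ΔP = (12150/27895) / (-44/114) = -1.1285…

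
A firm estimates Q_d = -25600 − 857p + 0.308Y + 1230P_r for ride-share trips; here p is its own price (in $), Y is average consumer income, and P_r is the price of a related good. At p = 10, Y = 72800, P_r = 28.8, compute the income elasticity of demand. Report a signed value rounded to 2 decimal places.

At the given values, Q_d = -25600 − 857(10) + 0.308(72800) + 1230(28.8) = 23676.4.
∂Q_d/∂Y = 0.308.
E = (0.308) × (72800/23676.4) = 0.9470…

0.95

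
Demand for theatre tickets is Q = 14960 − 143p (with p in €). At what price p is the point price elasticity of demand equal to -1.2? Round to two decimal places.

57.06

Ed = −143p/(14960 − 143p). Set this equal to -1.2:
143p = 1.2·(14960 − 143p) ⇒ 143p(1 + 1.2) = 1.2·14960
p = 1.2·14960 / (143·2.2) = 57.0629…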